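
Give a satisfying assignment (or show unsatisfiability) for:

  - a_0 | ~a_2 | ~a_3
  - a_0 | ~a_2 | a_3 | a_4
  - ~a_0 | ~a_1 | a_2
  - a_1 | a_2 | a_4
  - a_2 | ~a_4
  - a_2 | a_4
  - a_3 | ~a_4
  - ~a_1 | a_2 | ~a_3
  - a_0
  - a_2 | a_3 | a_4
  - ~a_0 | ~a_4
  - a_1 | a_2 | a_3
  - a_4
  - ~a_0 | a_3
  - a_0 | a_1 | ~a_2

Case a_0 = True:
  (~a_0 | ~a_4) forces a_4 = False.
  Clause (a_4) is falsified — contradiction.
Case a_0 = False:
  Clause (a_0) is falsified — contradiction.
Both cases fail, so the formula is unsatisfiable.

Unsatisfiable — no assignment works.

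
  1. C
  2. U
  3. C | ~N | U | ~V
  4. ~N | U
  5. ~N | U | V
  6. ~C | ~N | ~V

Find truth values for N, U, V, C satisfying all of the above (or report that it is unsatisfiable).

N: False, U: True, V: True, C: True

Unit clause (C) forces C = True.
Unit clause (U) forces U = True.
Set N = False.
Set V = True.
Check each clause:
  (C): C holds.
  (U): U holds.
  (C | ~N | U | ~V): C holds.
  (~N | U): ~N holds.
  (~N | U | V): ~N holds.
  (~C | ~N | ~V): ~N holds.
All clauses satisfied.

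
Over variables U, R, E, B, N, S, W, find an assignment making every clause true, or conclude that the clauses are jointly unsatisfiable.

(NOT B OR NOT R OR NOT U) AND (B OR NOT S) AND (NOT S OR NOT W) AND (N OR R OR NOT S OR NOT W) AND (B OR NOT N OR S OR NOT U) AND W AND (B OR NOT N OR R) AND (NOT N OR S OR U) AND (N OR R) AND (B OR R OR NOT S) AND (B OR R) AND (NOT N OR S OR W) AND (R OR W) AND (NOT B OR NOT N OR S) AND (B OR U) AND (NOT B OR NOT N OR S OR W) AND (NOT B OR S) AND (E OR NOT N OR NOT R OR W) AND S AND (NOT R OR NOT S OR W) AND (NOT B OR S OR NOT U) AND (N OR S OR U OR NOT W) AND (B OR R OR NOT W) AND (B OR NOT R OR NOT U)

No satisfying assignment exists.

Case W = True:
  (NOT S OR NOT W) forces S = False.
  Clause (S) is falsified — contradiction.
Case W = False:
  Clause (W) is falsified — contradiction.
Both cases fail, so the formula is unsatisfiable.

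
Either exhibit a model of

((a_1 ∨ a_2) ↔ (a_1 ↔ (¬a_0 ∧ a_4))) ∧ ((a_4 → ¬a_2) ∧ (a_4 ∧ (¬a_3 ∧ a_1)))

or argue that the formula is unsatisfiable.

a_0=F, a_1=T, a_2=F, a_3=F, a_4=T

  (a_1 ∨ a_2) ↔ (a_1 ↔ (¬a_0 ∧ a_4)) = True
    a_1 ∨ a_2 = True
    a_1 ↔ (¬a_0 ∧ a_4) = True
      ¬a_0 ∧ a_4 = True
        ¬a_0 = True
  (a_4 → ¬a_2) ∧ (a_4 ∧ (¬a_3 ∧ a_1)) = True
    a_4 → ¬a_2 = True
      ¬a_2 = True
    a_4 ∧ (¬a_3 ∧ a_1) = True
      ¬a_3 ∧ a_1 = True
        ¬a_3 = True
Both conjuncts True, so the formula holds.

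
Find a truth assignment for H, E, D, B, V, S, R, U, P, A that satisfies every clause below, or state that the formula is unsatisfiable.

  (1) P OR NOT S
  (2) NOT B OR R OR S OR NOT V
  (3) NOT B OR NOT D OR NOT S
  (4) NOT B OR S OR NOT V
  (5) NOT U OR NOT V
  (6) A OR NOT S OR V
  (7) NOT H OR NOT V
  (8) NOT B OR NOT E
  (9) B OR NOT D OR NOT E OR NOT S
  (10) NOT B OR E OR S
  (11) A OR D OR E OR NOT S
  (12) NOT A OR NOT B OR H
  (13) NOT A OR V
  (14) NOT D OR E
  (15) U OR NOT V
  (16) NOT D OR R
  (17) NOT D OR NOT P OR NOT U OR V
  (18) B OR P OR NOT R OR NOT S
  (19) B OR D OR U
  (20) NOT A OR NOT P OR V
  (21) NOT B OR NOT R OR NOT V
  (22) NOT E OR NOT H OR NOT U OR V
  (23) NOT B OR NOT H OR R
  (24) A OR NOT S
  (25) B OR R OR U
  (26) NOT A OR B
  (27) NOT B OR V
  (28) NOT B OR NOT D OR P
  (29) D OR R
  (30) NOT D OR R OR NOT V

Set H = True.
  then (NOT H OR NOT V) forces V = False.
  then (NOT A OR V) forces A = False.
  then (A OR NOT S) forces S = False.
  then (NOT B OR V) forces B = False.
Set E = True.
  then (NOT E OR NOT H OR NOT U OR V) forces U = False.
  then (B OR R OR U) forces R = True.
  then (B OR D OR U) forces D = True.
Set P = True.
All clauses satisfied.

H = True, E = True, D = True, B = False, V = False, S = False, R = True, U = False, P = True, A = False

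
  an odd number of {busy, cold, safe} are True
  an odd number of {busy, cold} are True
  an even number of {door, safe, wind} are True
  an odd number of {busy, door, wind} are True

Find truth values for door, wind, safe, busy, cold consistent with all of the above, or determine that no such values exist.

door = True, wind = True, safe = False, busy = True, cold = False

{busy, cold, safe}: 1 true → odd ✓
{busy, cold}: 1 true → odd ✓
{door, safe, wind}: 2 true → even ✓
{busy, door, wind}: 3 true → odd ✓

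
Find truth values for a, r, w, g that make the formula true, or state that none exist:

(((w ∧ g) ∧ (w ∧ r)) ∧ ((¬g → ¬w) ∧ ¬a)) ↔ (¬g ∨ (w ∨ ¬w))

a: False; r: True; w: True; g: True

  (((w ∧ g) ∧ (w ∧ r)) ∧ ((¬g → ¬w) ∧ ¬a)) ↔ (¬g ∨ (w ∨ ¬w)) = True
    ((w ∧ g) ∧ (w ∧ r)) ∧ ((¬g → ¬w) ∧ ¬a) = True
      (w ∧ g) ∧ (w ∧ r) = True
        w ∧ g = True
        w ∧ r = True
      (¬g → ¬w) ∧ ¬a = True
        ¬g → ¬w = True
          ¬g = False
          ¬w = False
        ¬a = True
    ¬g ∨ (w ∨ ¬w) = True
      ¬g = False
      w ∨ ¬w = True
        ¬w = False
The formula evaluates to True.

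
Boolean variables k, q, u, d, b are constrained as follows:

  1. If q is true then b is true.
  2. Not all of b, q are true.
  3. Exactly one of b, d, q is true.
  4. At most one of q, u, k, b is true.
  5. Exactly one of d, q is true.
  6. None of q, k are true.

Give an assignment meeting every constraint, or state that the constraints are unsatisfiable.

k: False, q: False, u: False, d: True, b: False

  (1) q=F ⇒ b: vacuous ✓
  (2) {b, q}: 0/2 true — not all ✓
  (3) {b, d, q}: 1 true — exactly one ✓
  (4) {q, u, k, b}: 0 true — at most one ✓
  (5) {d, q}: 1 true — exactly one ✓
  (6) {q, k}: 0 true — none ✓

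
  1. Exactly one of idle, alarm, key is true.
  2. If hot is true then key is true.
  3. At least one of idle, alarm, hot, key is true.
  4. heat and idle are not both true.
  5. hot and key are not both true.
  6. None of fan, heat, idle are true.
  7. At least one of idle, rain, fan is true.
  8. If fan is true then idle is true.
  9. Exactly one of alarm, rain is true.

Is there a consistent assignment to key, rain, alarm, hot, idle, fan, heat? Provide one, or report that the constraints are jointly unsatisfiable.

key=T, rain=T, alarm=F, hot=F, idle=F, fan=F, heat=F

  (1) {idle, alarm, key}: 1 true — exactly one ✓
  (2) hot=F ⇒ key: vacuous ✓
  (3) {idle, alarm, hot, key}: 1 true — at least one ✓
  (4) heat=F, idle=F — not both ✓
  (5) hot=F, key=T — not both ✓
  (6) {fan, heat, idle}: 0 true — none ✓
  (7) {idle, rain, fan}: 1 true — at least one ✓
  (8) fan=F ⇒ idle: vacuous ✓
  (9) {alarm, rain}: 1 true — exactly one ✓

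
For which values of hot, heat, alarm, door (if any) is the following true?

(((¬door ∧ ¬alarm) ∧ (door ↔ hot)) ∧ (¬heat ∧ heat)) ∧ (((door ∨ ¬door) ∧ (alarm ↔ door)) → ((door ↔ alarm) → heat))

Unsatisfiable — no assignment works.

Case heat = True: the conjunct ¬heat is False.
Case heat = False: the conjunct heat is False.
Both cases fail — unsatisfiable.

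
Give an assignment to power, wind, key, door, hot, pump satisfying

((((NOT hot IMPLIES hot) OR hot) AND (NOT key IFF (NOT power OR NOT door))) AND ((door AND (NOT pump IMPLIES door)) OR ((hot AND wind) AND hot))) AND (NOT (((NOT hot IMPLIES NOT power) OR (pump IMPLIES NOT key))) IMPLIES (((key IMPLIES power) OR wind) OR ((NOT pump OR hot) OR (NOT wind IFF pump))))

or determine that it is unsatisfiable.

power = False, wind = False, key = False, door = True, hot = True, pump = False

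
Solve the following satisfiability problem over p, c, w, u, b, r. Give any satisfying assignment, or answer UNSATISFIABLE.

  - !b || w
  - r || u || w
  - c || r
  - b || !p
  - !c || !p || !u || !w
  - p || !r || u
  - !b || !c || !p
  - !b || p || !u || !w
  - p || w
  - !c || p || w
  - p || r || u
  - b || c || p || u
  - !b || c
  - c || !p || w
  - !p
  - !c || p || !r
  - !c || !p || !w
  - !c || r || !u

p = False, c = False, w = True, u = True, b = False, r = True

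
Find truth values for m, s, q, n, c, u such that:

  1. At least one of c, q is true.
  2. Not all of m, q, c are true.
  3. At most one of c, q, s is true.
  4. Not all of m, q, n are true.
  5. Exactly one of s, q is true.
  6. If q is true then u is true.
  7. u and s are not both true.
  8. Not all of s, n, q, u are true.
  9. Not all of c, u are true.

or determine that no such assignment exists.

m: False; s: False; q: True; n: False; c: False; u: True

  (1) {c, q}: 1 true — at least one ✓
  (2) {m, q, c}: 1/3 true — not all ✓
  (3) {c, q, s}: 1 true — at most one ✓
  (4) {m, q, n}: 1/3 true — not all ✓
  (5) {s, q}: 1 true — exactly one ✓
  (6) q=T ⇒ u: T ✓
  (7) u=T, s=F — not both ✓
  (8) {s, n, q, u}: 2/4 true — not all ✓
  (9) {c, u}: 1/2 true — not all ✓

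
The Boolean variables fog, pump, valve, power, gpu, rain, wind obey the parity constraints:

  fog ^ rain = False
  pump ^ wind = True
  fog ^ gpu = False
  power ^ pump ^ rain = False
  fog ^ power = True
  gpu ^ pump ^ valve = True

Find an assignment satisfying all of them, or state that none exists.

fog: True, pump: True, valve: True, power: False, gpu: True, rain: True, wind: False

fog ^ rain = T ^ T = False ✓
pump ^ wind = T ^ F = True ✓
fog ^ gpu = T ^ T = False ✓
power ^ pump ^ rain = F ^ T ^ T = False ✓
fog ^ power = T ^ F = True ✓
gpu ^ pump ^ valve = T ^ T ^ T = True ✓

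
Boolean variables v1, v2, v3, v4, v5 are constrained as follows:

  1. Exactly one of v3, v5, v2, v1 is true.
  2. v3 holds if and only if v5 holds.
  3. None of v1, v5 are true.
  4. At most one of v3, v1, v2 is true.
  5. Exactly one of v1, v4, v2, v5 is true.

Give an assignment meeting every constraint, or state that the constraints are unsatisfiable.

v1=F; v2=T; v3=F; v4=F; v5=F

  (1) {v3, v5, v2, v1}: 1 true — exactly one ✓
  (2) v3=F, v5=F — same ✓
  (3) {v1, v5}: 0 true — none ✓
  (4) {v3, v1, v2}: 1 true — at most one ✓
  (5) {v1, v4, v2, v5}: 1 true — exactly one ✓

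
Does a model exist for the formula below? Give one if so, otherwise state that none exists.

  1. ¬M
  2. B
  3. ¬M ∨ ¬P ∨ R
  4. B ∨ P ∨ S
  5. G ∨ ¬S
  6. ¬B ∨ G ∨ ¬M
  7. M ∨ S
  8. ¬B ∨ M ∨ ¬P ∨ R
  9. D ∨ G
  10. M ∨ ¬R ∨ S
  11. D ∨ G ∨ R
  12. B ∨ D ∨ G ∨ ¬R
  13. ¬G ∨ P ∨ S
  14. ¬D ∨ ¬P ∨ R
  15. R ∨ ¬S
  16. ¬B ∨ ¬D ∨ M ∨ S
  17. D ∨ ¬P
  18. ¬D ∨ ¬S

Unit clause (¬M) forces M = False.
Unit clause (B) forces B = True.
In (M ∨ S) only S is left, so S = True.
In (R ∨ ¬S) only R is left, so R = True.
In (¬D ∨ ¬S) only ¬D is left, so D = False.
In (G ∨ ¬S) only G is left, so G = True.
In (D ∨ ¬P) only ¬P is left, so P = False.
All clauses satisfied.

P: False, D: False, G: True, R: True, B: True, S: True, M: False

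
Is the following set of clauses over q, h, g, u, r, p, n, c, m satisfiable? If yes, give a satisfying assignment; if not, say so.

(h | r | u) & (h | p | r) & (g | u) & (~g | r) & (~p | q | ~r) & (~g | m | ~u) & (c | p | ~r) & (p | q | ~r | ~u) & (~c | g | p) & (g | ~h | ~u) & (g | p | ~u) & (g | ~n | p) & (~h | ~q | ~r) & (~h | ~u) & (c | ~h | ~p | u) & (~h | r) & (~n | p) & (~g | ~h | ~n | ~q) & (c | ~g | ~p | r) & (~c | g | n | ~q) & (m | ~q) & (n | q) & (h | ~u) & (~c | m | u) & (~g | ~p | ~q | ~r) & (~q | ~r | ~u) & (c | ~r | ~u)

q = True; h = False; g = True; u = False; r = True; p = False; n = False; c = True; m = True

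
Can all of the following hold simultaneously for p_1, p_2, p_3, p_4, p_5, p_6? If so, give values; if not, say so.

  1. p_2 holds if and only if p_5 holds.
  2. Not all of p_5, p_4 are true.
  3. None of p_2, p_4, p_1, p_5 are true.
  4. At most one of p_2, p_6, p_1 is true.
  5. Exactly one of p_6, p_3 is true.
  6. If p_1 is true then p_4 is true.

p_1=F; p_2=F; p_3=F; p_4=F; p_5=F; p_6=T

  (1) p_2=F, p_5=F — same ✓
  (2) {p_5, p_4}: 0/2 true — not all ✓
  (3) {p_2, p_4, p_1, p_5}: 0 true — none ✓
  (4) {p_2, p_6, p_1}: 1 true — at most one ✓
  (5) {p_6, p_3}: 1 true — exactly one ✓
  (6) p_1=F ⇒ p_4: vacuous ✓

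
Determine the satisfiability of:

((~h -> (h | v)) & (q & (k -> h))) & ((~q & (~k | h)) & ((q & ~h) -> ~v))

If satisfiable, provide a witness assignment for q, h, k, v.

Case q = True: the conjunct ~q is False.
Case q = False: the conjunct q is False.
Both cases fail — unsatisfiable.

UNSATISFIABLE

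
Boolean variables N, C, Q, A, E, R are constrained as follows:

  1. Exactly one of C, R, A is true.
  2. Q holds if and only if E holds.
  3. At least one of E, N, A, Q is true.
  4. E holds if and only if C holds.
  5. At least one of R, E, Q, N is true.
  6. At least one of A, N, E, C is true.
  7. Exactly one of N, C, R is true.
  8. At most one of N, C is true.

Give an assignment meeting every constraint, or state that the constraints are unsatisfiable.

N: False; C: True; Q: True; A: False; E: True; R: False

  (1) {C, R, A}: 1 true — exactly one ✓
  (2) Q=T, E=T — same ✓
  (3) {E, N, A, Q}: 2 true — at least one ✓
  (4) E=T, C=T — same ✓
  (5) {R, E, Q, N}: 2 true — at least one ✓
  (6) {A, N, E, C}: 2 true — at least one ✓
  (7) {N, C, R}: 1 true — exactly one ✓
  (8) {N, C}: 1 true — at most one ✓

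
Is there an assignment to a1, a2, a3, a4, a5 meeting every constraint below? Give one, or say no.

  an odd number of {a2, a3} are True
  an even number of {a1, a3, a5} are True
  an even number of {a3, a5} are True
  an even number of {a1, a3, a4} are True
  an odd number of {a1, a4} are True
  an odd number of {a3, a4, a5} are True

a1 = False, a2 = False, a3 = True, a4 = True, a5 = True

{a2, a3}: 1 true → odd ✓
{a1, a3, a5}: 2 true → even ✓
{a3, a5}: 2 true → even ✓
{a1, a3, a4}: 2 true → even ✓
{a1, a4}: 1 true → odd ✓
{a3, a4, a5}: 3 true → odd ✓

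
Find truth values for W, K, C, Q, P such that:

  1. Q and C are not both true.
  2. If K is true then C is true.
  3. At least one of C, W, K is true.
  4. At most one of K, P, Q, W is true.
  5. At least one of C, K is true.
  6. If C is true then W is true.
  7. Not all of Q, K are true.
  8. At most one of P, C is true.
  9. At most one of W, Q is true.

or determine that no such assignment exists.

W=T, K=F, C=T, Q=F, P=F

  (1) Q=F, C=T — not both ✓
  (2) K=F ⇒ C: vacuous ✓
  (3) {C, W, K}: 2 true — at least one ✓
  (4) {K, P, Q, W}: 1 true — at most one ✓
  (5) {C, K}: 1 true — at least one ✓
  (6) C=T ⇒ W: T ✓
  (7) {Q, K}: 0/2 true — not all ✓
  (8) {P, C}: 1 true — at most one ✓
  (9) {W, Q}: 1 true — at most one ✓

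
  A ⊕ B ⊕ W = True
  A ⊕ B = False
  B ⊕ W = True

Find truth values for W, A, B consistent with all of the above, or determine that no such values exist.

W: True, A: False, B: False

A ⊕ B ⊕ W = F ⊕ F ⊕ T = True ✓
A ⊕ B = F ⊕ F = False ✓
B ⊕ W = F ⊕ T = True ✓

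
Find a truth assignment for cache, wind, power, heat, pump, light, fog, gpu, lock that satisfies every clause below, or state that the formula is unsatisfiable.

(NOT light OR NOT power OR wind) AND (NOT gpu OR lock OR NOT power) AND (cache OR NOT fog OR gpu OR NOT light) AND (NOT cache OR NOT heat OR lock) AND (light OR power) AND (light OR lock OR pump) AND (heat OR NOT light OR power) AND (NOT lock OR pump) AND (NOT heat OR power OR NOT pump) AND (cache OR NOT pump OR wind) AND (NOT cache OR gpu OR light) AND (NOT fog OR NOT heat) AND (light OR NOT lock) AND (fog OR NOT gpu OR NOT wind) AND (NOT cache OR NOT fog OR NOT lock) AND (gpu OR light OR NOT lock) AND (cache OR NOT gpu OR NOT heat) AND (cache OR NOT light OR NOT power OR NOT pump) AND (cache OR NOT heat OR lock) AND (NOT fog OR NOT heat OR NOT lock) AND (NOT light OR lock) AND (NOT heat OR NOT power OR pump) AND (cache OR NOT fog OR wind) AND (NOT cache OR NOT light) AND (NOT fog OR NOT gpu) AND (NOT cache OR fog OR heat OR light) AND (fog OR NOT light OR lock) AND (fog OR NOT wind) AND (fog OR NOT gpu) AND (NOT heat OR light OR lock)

Set cache = False.
Try wind = False:
  (cache OR NOT pump OR wind) forces pump = False.
  (NOT lock OR pump) forces lock = False.
  (light OR lock OR pump) forces light = True.
  clause (NOT light OR lock) is falsified — backtrack.
So wind = True.
  then (fog OR NOT wind) forces fog = True.
  then (NOT fog OR NOT heat) forces heat = False.
  then (NOT fog OR NOT gpu) forces gpu = False.
  then (cache OR NOT fog OR gpu OR NOT light) forces light = False.
  then (light OR power) forces power = True.
  then (light OR NOT lock) forces lock = False.
  then (light OR lock OR pump) forces pump = True.
All clauses satisfied.

cache = False, wind = True, power = True, heat = False, pump = True, light = False, fog = True, gpu = False, lock = False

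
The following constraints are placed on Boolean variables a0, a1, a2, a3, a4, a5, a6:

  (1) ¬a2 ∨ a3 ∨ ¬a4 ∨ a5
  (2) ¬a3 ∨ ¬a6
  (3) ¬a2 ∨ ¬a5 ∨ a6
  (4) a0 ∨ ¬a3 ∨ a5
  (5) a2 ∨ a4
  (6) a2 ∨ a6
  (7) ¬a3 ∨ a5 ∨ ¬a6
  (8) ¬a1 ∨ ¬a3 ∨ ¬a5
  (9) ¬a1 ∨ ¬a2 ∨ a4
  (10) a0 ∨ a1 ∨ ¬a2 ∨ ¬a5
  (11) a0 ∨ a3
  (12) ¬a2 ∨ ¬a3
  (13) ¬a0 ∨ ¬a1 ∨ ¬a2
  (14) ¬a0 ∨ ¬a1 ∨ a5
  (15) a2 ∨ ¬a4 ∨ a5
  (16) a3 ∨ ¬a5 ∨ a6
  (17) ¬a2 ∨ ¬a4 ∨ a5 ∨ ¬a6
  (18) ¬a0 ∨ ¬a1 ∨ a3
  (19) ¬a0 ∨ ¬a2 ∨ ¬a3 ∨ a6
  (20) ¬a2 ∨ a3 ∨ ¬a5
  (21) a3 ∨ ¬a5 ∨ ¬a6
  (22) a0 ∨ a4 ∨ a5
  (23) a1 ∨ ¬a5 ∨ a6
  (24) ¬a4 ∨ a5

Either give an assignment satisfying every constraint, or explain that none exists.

a0: True, a1: False, a2: True, a3: False, a4: False, a5: False, a6: False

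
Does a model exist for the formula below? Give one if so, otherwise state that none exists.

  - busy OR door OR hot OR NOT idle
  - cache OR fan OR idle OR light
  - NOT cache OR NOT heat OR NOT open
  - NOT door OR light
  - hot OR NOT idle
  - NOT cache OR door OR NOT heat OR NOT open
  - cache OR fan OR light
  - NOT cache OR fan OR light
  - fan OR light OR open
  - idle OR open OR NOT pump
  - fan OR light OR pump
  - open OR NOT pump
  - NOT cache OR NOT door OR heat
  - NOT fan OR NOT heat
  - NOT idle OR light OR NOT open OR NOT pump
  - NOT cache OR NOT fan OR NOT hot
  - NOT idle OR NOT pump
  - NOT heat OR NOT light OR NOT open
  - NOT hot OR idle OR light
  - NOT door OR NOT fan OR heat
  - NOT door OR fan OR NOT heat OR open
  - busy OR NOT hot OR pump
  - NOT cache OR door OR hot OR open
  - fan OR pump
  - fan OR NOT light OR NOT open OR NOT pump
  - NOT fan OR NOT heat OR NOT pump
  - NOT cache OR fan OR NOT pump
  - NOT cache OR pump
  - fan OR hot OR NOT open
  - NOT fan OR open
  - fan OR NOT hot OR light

Set pump = False.
  then (fan OR pump) forces fan = True.
  then (NOT cache OR pump) forces cache = False.
  then (NOT fan OR open) forces open = True.
  then (NOT fan OR NOT heat) forces heat = False.
  then (NOT door OR NOT fan OR heat) forces door = False.
Set hot = False.
  then (hot OR NOT idle) forces idle = False.
Set light = True.
Set busy = False.
All clauses satisfied.

pump = False, open = True, cache = False, heat = False, hot = False, light = True, fan = True, door = False, idle = False, busy = False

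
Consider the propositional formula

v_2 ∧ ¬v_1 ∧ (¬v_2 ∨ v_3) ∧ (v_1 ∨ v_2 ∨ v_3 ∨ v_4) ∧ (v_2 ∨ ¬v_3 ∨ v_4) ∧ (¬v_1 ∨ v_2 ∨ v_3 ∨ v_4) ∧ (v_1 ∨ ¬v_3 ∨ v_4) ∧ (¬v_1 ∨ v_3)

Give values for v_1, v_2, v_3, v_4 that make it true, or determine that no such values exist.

v_1=F, v_2=T, v_3=T, v_4=T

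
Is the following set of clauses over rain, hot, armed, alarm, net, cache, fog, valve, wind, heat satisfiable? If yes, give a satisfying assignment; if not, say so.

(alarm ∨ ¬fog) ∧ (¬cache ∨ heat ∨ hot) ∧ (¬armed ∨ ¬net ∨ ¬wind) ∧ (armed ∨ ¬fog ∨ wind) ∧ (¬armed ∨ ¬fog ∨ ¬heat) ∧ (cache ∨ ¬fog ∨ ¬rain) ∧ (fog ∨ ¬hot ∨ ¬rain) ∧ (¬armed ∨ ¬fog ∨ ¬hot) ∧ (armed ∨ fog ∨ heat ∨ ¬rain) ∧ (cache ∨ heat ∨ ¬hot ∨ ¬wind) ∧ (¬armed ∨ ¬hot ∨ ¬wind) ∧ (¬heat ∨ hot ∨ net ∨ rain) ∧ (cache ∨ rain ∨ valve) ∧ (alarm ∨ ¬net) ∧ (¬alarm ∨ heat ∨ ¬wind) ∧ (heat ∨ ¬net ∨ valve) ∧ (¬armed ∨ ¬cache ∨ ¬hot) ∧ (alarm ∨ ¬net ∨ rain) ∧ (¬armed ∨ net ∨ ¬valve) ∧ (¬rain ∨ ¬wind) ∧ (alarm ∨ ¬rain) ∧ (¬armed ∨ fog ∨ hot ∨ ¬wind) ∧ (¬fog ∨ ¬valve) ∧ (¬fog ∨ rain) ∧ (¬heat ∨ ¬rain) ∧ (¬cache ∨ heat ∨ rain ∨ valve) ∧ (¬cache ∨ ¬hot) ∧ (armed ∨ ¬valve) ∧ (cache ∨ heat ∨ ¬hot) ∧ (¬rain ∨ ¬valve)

rain = False; hot = False; armed = False; alarm = True; net = True; cache = True; fog = False; valve = False; wind = False; heat = True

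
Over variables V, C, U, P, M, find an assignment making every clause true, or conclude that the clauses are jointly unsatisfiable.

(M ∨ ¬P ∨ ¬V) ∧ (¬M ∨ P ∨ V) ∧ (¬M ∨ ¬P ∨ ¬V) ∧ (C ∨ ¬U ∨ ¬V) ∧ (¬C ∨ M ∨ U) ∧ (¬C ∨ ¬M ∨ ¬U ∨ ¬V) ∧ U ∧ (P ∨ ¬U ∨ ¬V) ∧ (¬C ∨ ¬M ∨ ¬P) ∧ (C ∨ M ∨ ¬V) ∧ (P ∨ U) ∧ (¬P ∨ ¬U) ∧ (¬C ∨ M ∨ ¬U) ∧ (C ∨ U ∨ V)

Unit clause (U) forces U = True.
In (¬P ∨ ¬U) only ¬P is left, so P = False.
In (P ∨ ¬U ∨ ¬V) only ¬V is left, so V = False.
In (¬M ∨ P ∨ V) only ¬M is left, so M = False.
In (¬C ∨ M ∨ ¬U) only ¬C is left, so C = False.
All clauses satisfied.

V=F, C=F, U=T, P=F, M=F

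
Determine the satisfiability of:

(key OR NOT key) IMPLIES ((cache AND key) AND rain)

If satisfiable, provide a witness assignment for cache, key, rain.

cache = True, key = True, rain = True

  (key OR NOT key) IMPLIES ((cache AND key) AND rain) = True
    key OR NOT key = True
      NOT key = False
    (cache AND key) AND rain = True
      cache AND key = True
The formula evaluates to True.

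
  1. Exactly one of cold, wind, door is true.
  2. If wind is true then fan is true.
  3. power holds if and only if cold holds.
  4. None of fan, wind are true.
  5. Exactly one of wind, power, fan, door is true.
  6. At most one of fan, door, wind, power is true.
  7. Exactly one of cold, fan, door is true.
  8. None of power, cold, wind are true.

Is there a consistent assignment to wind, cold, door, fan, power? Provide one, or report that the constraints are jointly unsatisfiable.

wind = False, cold = False, door = True, fan = False, power = False

  (1) {cold, wind, door}: 1 true — exactly one ✓
  (2) wind=F ⇒ fan: vacuous ✓
  (3) power=F, cold=F — same ✓
  (4) {fan, wind}: 0 true — none ✓
  (5) {wind, power, fan, door}: 1 true — exactly one ✓
  (6) {fan, door, wind, power}: 1 true — at most one ✓
  (7) {cold, fan, door}: 1 true — exactly one ✓
  (8) {power, cold, wind}: 0 true — none ✓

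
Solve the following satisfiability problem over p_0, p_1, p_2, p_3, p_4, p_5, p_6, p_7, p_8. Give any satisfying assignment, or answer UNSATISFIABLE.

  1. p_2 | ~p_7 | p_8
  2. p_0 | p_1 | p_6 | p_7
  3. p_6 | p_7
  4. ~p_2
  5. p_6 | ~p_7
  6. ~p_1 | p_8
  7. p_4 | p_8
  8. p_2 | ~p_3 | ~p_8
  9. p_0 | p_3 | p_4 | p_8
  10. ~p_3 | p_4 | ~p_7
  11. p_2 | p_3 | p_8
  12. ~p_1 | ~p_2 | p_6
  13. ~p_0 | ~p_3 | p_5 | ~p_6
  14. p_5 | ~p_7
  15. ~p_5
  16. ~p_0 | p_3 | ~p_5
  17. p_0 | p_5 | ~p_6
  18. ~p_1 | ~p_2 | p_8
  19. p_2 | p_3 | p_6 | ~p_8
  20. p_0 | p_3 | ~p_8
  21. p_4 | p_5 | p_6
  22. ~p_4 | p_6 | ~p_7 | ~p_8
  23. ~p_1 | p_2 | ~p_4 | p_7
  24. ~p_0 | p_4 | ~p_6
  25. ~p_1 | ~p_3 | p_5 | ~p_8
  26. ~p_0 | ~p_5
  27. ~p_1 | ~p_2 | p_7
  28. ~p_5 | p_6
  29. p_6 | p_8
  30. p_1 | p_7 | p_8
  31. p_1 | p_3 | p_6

p_0 = True, p_1 = False, p_2 = False, p_3 = False, p_4 = True, p_5 = False, p_6 = True, p_7 = False, p_8 = True

Unit clause (~p_2) forces p_2 = False.
Unit clause (~p_5) forces p_5 = False.
In (p_5 | ~p_7) only ~p_7 is left, so p_7 = False.
In (p_6 | p_7) only p_6 is left, so p_6 = True.
In (p_0 | p_5 | ~p_6) only p_0 is left, so p_0 = True.
In (~p_0 | p_4 | ~p_6) only p_4 is left, so p_4 = True.
In (~p_0 | ~p_3 | p_5 | ~p_6) only ~p_3 is left, so p_3 = False.
In (~p_1 | p_2 | ~p_4 | p_7) only ~p_1 is left, so p_1 = False.
In (p_1 | p_7 | p_8) only p_8 is left, so p_8 = True.
All clauses satisfied.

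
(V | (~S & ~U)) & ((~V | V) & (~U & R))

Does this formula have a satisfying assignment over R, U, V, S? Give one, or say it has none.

R: True, U: False, V: False, S: False

  V | (~S & ~U) = True
    ~S & ~U = True
      ~S = True
      ~U = True
  (~V | V) & (~U & R) = True
    ~V | V = True
      ~V = True
    ~U & R = True
      ~U = True
Both conjuncts True, so the formula holds.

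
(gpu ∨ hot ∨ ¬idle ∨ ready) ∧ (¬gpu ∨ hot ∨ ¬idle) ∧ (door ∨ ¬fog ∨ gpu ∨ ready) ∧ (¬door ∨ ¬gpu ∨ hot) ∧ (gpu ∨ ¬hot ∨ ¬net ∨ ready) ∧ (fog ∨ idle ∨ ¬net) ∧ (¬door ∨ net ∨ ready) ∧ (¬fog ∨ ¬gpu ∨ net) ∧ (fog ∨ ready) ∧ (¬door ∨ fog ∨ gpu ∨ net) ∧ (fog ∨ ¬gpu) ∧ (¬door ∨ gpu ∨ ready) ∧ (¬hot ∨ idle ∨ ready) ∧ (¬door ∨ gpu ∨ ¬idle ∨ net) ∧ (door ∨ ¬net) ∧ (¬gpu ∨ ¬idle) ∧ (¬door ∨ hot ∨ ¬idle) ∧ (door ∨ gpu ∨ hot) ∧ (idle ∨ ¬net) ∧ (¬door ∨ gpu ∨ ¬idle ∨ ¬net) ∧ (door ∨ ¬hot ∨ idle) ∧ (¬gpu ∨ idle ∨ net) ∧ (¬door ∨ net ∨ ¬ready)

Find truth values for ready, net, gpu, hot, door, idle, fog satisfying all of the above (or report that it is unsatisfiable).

ready = True, net = False, gpu = False, hot = True, door = False, idle = True, fog = False

Set ready = True.
Try net = True:
  (door ∨ ¬net) forces door = True.
  (idle ∨ ¬net) forces idle = True.
  (¬gpu ∨ ¬idle) forces gpu = False.
  clause (¬door ∨ gpu ∨ ¬idle ∨ ¬net) is falsified — backtrack.
So net = False.
  then (¬door ∨ net ∨ ¬ready) forces door = False.
Set gpu = False.
  then (door ∨ gpu ∨ hot) forces hot = True.
  then (door ∨ ¬hot ∨ idle) forces idle = True.
Set fog = False.
All clauses satisfied.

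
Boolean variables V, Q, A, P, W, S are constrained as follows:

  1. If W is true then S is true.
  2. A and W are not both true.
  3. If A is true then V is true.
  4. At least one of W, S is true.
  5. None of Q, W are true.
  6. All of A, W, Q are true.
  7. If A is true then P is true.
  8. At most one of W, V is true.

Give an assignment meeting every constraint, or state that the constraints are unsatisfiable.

Unsatisfiable — no assignment works.

Case Q = True:
  Constraint (5) is violated (Q=T) — contradiction.
Case Q = False:
  Constraint (6) is violated (Q=F) — contradiction.
Both cases fail — unsatisfiable.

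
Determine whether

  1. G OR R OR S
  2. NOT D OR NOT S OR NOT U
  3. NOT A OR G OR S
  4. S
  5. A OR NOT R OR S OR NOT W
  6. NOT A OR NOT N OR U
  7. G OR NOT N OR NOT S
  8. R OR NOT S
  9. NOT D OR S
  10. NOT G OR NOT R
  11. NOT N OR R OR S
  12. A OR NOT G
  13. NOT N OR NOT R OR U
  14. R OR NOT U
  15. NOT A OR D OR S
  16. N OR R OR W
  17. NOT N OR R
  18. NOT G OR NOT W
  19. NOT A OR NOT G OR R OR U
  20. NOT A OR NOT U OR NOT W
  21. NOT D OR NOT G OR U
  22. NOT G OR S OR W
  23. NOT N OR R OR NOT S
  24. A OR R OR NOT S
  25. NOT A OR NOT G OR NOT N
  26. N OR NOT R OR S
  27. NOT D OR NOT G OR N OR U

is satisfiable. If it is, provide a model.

Unit clause (S) forces S = True.
In (R OR NOT S) only R is left, so R = True.
In (NOT G OR NOT R) only NOT G is left, so G = False.
In (G OR NOT N OR NOT S) only NOT N is left, so N = False.
Set D = False.
Set U = False.
Set A = False.
Set W = False.
All clauses satisfied.

D=F; U=F; G=F; S=T; A=F; N=F; R=T; W=F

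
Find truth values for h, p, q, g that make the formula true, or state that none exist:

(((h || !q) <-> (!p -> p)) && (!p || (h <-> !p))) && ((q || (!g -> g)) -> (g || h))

h = False, p = True, q = False, g = False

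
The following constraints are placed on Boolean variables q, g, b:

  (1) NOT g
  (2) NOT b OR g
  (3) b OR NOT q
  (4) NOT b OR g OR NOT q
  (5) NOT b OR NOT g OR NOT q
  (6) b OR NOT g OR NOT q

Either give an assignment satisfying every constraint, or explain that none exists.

q: False, g: False, b: False

Unit clause (NOT g) forces g = False.
In (NOT b OR g) only NOT b is left, so b = False.
In (b OR NOT q) only NOT q is left, so q = False.
Check each clause:
  (NOT g): NOT g holds.
  (NOT b OR g): NOT b holds.
  (b OR NOT q): NOT q holds.
  (NOT b OR g OR NOT q): NOT b holds.
  (NOT b OR NOT g OR NOT q): NOT b holds.
  (b OR NOT g OR NOT q): NOT g holds.
All clauses satisfied.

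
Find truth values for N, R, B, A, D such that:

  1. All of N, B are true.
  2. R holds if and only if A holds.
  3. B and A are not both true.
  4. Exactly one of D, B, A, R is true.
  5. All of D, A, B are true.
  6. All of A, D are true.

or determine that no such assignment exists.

Case A = True:
  (1) forces N = True.
  (1) forces B = True.
  Constraint (3) is violated (B=T, A=T) — contradiction.
Case A = False:
  Constraint (5) is violated (A=F) — contradiction.
Both cases fail — unsatisfiable.

No satisfying assignment exists.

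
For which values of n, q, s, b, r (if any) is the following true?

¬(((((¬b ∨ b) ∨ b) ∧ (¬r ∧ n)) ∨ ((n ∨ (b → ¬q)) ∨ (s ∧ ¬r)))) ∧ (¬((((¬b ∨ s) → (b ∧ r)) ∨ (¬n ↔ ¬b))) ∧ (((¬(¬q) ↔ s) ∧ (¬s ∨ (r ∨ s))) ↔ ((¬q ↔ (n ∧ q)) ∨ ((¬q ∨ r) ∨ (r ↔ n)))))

UNSATISFIABLE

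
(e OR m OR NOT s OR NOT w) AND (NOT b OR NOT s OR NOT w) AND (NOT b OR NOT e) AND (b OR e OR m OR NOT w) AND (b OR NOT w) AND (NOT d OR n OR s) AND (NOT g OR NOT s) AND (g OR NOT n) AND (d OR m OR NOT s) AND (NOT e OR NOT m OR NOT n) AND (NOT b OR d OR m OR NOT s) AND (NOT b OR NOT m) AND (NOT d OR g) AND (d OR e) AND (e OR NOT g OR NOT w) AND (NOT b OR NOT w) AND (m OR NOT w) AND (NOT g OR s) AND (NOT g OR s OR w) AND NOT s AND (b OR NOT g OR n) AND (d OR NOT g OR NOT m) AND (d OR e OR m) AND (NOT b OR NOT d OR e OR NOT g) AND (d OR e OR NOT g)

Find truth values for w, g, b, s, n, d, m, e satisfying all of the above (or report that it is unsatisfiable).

Unit clause (NOT s) forces s = False.
In (NOT g OR s) only NOT g is left, so g = False.
In (g OR NOT n) only NOT n is left, so n = False.
In (NOT d OR g) only NOT d is left, so d = False.
In (d OR e) only e is left, so e = True.
In (NOT b OR NOT e) only NOT b is left, so b = False.
In (b OR NOT w) only NOT w is left, so w = False.
Set m = False.
All clauses satisfied.

w = False, g = False, b = False, s = False, n = False, d = False, m = False, e = True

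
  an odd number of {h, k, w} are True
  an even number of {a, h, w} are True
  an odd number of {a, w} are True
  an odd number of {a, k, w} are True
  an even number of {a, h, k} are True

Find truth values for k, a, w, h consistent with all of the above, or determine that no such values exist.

k = False; a = True; w = False; h = True

{h, k, w}: 1 true → odd ✓
{a, h, w}: 2 true → even ✓
{a, w}: 1 true → odd ✓
{a, k, w}: 1 true → odd ✓
{a, h, k}: 2 true → even ✓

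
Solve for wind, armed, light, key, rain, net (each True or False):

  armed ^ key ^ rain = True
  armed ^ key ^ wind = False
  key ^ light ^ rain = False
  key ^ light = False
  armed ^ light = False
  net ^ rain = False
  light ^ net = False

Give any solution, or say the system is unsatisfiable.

Unsatisfiable — no assignment works.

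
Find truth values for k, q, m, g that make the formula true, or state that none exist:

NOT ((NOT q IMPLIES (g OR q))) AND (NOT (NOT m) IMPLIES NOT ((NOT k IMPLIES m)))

k: False, q: False, m: False, g: False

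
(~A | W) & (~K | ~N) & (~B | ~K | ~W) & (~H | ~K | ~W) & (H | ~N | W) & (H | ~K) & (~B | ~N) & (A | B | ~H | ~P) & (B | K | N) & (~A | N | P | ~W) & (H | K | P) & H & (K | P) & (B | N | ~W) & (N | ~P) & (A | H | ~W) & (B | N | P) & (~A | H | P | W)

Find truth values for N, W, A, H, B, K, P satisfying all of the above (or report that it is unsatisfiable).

N = True, W = True, A = True, H = True, B = False, K = False, P = True

Unit clause (H) forces H = True.
Set N = True.
  then (~K | ~N) forces K = False.
  then (~B | ~N) forces B = False.
  then (K | P) forces P = True.
  then (A | B | ~H | ~P) forces A = True.
  then (~A | W) forces W = True.
All clauses satisfied.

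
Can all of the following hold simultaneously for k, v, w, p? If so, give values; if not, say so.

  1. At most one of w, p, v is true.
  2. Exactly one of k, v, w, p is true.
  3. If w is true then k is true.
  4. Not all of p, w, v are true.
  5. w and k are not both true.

k = False; v = False; w = False; p = True

  (1) {w, p, v}: 1 true — at most one ✓
  (2) {k, v, w, p}: 1 true — exactly one ✓
  (3) w=F ⇒ k: vacuous ✓
  (4) {p, w, v}: 1/3 true — not all ✓
  (5) w=F, k=F — not both ✓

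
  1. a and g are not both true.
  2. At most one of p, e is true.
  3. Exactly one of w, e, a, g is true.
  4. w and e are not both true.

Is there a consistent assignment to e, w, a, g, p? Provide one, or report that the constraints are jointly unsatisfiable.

e: False; w: False; a: False; g: True; p: False

  (1) a=F, g=T — not both ✓
  (2) {p, e}: 0 true — at most one ✓
  (3) {w, e, a, g}: 1 true — exactly one ✓
  (4) w=F, e=F — not both ✓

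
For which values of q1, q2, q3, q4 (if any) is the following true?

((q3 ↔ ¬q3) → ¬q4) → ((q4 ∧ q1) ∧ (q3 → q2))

q1 = True, q2 = True, q3 = True, q4 = True

  ((q3 ↔ ¬q3) → ¬q4) → ((q4 ∧ q1) ∧ (q3 → q2)) = True
    (q3 ↔ ¬q3) → ¬q4 = True
      q3 ↔ ¬q3 = False
        ¬q3 = False
      ¬q4 = False
    (q4 ∧ q1) ∧ (q3 → q2) = True
      q4 ∧ q1 = True
      q3 → q2 = True
The formula evaluates to True.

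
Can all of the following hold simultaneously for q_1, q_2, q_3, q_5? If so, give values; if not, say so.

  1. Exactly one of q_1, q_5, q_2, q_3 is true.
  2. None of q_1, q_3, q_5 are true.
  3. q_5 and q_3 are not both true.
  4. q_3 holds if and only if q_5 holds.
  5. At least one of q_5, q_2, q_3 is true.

q_1=F; q_2=T; q_3=F; q_5=F

  (1) {q_1, q_5, q_2, q_3}: 1 true — exactly one ✓
  (2) {q_1, q_3, q_5}: 0 true — none ✓
  (3) q_5=F, q_3=F — not both ✓
  (4) q_3=F, q_5=F — same ✓
  (5) {q_5, q_2, q_3}: 1 true — at least one ✓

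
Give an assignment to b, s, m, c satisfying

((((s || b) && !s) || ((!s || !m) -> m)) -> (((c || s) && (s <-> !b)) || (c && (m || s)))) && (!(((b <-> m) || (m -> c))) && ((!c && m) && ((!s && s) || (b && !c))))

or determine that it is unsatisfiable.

UNSATISFIABLE

Case m = True: the formula simplifies to (((c || s) && (s <-> !b)) || c) && (!((b || c)) && (!c && ((!s && s) || (b && !c)))).
  c = True: the conjunct !((b || c)) becomes !((b || True)) = False.
  c = False: simplifies to (s && (s <-> !b)) && (!b && ((!s && s) || b)).
    s = True: simplifies to !b && (!b && b).
      b = True: the conjunct !b is False.
      b = False: the conjunct b is False.
    s = False: the conjunct s is False.
Case m = False: the conjunct !(((b <-> m) || (m -> c))) becomes !((!b || True)) = False.
Both cases fail — unsatisfiable.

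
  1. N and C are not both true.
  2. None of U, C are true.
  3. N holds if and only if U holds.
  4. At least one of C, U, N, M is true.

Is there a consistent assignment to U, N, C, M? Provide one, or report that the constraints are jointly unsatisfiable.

U=F, N=F, C=F, M=T

  (1) N=F, C=F — not both ✓
  (2) {U, C}: 0 true — none ✓
  (3) N=F, U=F — same ✓
  (4) {C, U, N, M}: 1 true — at least one ✓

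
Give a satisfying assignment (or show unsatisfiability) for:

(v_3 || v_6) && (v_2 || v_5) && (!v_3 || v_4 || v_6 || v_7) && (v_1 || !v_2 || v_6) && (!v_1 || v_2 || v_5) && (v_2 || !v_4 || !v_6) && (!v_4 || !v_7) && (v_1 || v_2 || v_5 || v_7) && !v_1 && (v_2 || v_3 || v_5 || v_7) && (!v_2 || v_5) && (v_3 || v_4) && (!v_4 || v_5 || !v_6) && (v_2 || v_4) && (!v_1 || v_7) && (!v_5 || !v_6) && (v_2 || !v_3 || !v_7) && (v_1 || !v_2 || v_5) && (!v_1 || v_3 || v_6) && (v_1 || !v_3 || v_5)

Unit clause (!v_1) forces v_1 = False.
Try v_2 = True:
  (v_1 || !v_2 || v_6) forces v_6 = True.
  (!v_2 || v_5) forces v_5 = True.
  clause (!v_5 || !v_6) is falsified — backtrack.
So v_2 = False.
  then (v_2 || v_5) forces v_5 = True.
  then (v_2 || v_4) forces v_4 = True.
  then (!v_5 || !v_6) forces v_6 = False.
  then (v_3 || v_6) forces v_3 = True.
  then (!v_4 || !v_7) forces v_7 = False.
All clauses satisfied.

v_1: False; v_2: False; v_3: True; v_4: True; v_5: True; v_6: False; v_7: False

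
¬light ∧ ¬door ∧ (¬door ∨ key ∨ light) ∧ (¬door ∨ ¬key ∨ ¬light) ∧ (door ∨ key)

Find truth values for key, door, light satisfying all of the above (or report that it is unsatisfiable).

key = True; door = False; light = False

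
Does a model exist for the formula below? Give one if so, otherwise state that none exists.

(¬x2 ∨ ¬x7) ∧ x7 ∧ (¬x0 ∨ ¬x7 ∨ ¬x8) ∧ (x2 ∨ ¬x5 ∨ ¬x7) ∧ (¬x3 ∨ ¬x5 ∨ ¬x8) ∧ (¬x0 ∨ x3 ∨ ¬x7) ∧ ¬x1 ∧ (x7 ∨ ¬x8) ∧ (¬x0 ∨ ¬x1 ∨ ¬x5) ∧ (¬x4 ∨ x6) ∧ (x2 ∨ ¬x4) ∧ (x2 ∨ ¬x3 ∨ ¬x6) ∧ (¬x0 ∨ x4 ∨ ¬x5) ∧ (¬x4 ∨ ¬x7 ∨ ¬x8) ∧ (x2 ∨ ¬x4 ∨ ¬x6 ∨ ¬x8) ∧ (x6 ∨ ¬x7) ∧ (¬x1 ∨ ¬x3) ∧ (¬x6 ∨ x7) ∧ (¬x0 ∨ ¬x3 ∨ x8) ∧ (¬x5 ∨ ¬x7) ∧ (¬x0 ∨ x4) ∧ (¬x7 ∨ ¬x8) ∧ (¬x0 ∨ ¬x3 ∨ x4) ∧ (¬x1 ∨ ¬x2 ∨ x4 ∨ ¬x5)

x0=F; x1=F; x2=F; x3=F; x4=F; x5=F; x6=T; x7=T; x8=F

Unit clause (x7) forces x7 = True.
Unit clause (¬x1) forces x1 = False.
In (x6 ∨ ¬x7) only x6 is left, so x6 = True.
In (¬x5 ∨ ¬x7) only ¬x5 is left, so x5 = False.
In (¬x7 ∨ ¬x8) only ¬x8 is left, so x8 = False.
In (¬x2 ∨ ¬x7) only ¬x2 is left, so x2 = False.
In (x2 ∨ ¬x4) only ¬x4 is left, so x4 = False.
In (x2 ∨ ¬x3 ∨ ¬x6) only ¬x3 is left, so x3 = False.
In (¬x0 ∨ x4) only ¬x0 is left, so x0 = False.
All clauses satisfied.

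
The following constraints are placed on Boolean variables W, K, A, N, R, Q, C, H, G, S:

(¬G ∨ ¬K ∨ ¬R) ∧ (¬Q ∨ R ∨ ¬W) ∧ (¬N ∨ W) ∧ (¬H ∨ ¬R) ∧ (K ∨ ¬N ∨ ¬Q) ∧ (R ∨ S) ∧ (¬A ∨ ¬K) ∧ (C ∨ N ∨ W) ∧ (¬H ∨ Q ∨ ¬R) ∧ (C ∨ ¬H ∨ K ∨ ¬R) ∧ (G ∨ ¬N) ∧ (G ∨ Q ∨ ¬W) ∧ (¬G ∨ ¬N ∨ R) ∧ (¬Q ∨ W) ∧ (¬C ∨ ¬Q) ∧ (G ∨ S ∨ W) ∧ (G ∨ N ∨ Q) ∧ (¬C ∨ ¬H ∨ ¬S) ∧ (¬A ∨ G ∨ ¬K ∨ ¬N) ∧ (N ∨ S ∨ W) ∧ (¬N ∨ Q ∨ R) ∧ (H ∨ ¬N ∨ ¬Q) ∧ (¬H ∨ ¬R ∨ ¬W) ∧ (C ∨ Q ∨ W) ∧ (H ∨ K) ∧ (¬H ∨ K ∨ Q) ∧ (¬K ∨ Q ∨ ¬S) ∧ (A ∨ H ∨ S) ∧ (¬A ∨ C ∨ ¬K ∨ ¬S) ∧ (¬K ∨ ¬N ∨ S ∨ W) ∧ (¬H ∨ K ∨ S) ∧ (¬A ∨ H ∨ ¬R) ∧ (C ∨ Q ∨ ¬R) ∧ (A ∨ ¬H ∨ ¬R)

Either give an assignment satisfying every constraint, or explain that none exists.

W = True, K = True, A = False, N = False, R = True, Q = True, C = False, H = False, G = False, S = True

Set W = True.
Try K = False:
  (H ∨ K) forces H = True.
  (¬H ∨ ¬R) forces R = False.
  (¬Q ∨ R ∨ ¬W) forces Q = False.
  clause (¬H ∨ K ∨ Q) is falsified — backtrack.
So K = True.
  then (¬A ∨ ¬K) forces A = False.
Set N = False.
Set R = True.
  then (¬G ∨ ¬K ∨ ¬R) forces G = False.
  then (¬H ∨ ¬R) forces H = False.
  then (G ∨ Q ∨ ¬W) forces Q = True.
  then (¬C ∨ ¬Q) forces C = False.
  then (A ∨ H ∨ S) forces S = True.
All clauses satisfied.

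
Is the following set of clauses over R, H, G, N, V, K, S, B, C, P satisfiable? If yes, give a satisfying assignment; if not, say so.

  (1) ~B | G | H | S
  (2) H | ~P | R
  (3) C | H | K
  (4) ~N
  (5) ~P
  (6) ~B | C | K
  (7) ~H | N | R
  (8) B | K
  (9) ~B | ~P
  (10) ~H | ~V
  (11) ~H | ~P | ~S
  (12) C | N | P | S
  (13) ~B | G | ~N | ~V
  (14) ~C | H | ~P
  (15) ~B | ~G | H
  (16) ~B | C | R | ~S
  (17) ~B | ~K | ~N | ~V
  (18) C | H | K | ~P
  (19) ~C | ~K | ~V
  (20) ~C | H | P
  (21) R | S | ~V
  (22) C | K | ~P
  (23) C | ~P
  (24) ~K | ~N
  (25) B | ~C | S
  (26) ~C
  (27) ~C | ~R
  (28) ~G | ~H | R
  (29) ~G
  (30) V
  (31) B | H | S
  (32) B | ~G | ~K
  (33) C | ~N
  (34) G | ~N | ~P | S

Unit clause (~N) forces N = False.
Unit clause (~P) forces P = False.
Unit clause (~C) forces C = False.
Unit clause (~G) forces G = False.
Unit clause (V) forces V = True.
In (~H | ~V) only ~H is left, so H = False.
In (C | N | P | S) only S is left, so S = True.
In (C | H | K) only K is left, so K = True.
Set R = True.
Set B = True.
All clauses satisfied.

R: True; H: False; G: False; N: False; V: True; K: True; S: True; B: True; C: False; P: False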